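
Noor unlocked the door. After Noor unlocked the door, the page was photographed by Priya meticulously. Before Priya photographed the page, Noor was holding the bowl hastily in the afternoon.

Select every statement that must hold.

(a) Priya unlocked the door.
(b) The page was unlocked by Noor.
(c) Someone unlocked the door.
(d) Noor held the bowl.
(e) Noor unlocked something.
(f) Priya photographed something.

(a) Not entailed — the passage has Noor unlocking the door, not Priya.
(b) Not entailed — Noor unlocked the door, not the page; the page belongs to the photographing event.
(c) Entailed — every conjunct here is already in the original unlocking event.
(d) Entailed — 'hold' is an activity; 'was holding' entails that some holding happened, so 'held' holds.
(e) Entailed — this follows by dropping conjuncts from the unlocking event's description.
(f) Entailed — this follows by dropping conjuncts from the photographing event's description.

(c), (d), (e), (f)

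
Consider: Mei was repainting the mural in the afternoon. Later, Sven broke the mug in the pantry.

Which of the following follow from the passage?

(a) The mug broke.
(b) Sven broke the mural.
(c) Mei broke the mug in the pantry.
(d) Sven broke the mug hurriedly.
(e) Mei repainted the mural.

(a) Entailed — 'Sven broke the mug' is causative; it entails the inchoative 'the mug broke'.
(b) Not entailed — Sven broke the mug, not the mural; the mural belongs to the repainting event.
(c) Not entailed — the passage has Sven breaking the mug, not Mei.
(d) Not entailed — 'hurriedly' adds information not in the original event.
(e) Not entailed — 'was repainting' is progressive on an accomplishment; it does not entail the completed 'repainted'.

(a)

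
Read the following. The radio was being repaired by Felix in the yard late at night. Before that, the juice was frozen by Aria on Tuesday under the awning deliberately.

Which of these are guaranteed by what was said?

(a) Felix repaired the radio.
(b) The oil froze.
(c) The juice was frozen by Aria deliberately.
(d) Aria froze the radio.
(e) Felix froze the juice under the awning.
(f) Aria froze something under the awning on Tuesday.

(c), (f)

(a) Not entailed — 'was repairing' is progressive on an accomplishment; it does not entail the completed 'repaired'.
(b) Not entailed — the juice is what froze, not the oil.
(c) Entailed — this follows by dropping conjuncts from the freezing event's description.
(d) Not entailed — Aria froze the juice, not the radio; the radio belongs to the repairing event.
(e) Not entailed — the passage has Aria freezing the juice, not Felix.
(f) Entailed — dropping 'deliberately' and generalizing the patient leaves a sub-description the original still satisfies.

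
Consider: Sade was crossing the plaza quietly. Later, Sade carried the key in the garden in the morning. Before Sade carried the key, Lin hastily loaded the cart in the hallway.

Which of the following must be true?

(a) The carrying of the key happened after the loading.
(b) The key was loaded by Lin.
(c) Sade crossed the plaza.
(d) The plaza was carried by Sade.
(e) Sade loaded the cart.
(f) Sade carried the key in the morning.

(a), (f)

(a) Entailed — the narrative places the loading before the carrying.
(b) Not entailed — Lin loaded the cart, not the key; the key belongs to the carrying event.
(c) Not entailed — 'was crossing' is progressive on an accomplishment; it does not entail the completed 'crossed'.
(d) Not entailed — Sade carried the key, not the plaza; the plaza belongs to the crossing event.
(e) Not entailed — the passage has Lin loading the cart, not Sade.
(f) Entailed — the original entails any weakening of itself; this just drops 'in the garden'.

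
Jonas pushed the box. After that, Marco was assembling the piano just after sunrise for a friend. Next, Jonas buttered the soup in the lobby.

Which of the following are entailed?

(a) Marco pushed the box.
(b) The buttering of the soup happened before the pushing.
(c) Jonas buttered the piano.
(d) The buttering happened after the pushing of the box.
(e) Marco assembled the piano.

(a) Not entailed — the passage has Jonas pushing the box, not Marco.
(b) Not entailed — the narrative places the pushing before the buttering, not after.
(c) Not entailed — Jonas buttered the soup, not the piano; the piano belongs to the assembling event.
(d) Entailed — the narrative places the pushing before the buttering.
(e) Not entailed — 'was assembling' is progressive on an accomplishment; it does not entail the completed 'assembled'.

(d)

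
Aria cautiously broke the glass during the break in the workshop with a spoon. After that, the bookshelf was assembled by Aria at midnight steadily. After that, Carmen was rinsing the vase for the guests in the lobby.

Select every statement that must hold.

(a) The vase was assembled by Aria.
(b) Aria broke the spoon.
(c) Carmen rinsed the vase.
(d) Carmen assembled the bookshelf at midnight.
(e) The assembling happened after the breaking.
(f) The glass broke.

(c), (e), (f)

(a) Not entailed — Aria assembled the bookshelf, not the vase; the vase belongs to the rinsing event.
(b) Not entailed — the spoon is the instrument, not what was broken.
(c) Entailed — 'rinse' is an activity; 'was rinsing' entails that some rinsing happened, so 'rinsed' holds.
(d) Not entailed — the passage has Aria assembling the bookshelf, not Carmen.
(e) Entailed — the narrative places the breaking before the assembling.
(f) Entailed — 'Aria broke the glass' is causative; it entails the inchoative 'the glass broke'.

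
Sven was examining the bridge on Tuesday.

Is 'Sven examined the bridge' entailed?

'examine' is atelic; if Sven was examining the bridge, then Sven examined the bridge (for some time).

yes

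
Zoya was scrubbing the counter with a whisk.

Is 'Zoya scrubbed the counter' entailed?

'scrub' is atelic; if Zoya was scrubbing the counter, then Zoya scrubbed the counter (for some time).

yes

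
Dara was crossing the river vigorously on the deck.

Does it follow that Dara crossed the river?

'was crossing' is progressive; for an accomplishment like 'cross the river', it doesn't entail completion.

no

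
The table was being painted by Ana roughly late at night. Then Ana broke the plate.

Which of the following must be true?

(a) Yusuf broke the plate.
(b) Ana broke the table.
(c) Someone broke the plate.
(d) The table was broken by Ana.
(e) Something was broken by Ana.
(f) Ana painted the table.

(a) Not entailed — the passage has Ana breaking the plate, not Yusuf.
(b) Not entailed — Ana broke the plate, not the table; the table belongs to the painting event.
(c) Entailed — this follows by dropping conjuncts from the breaking event's description.
(d) Not entailed — Ana broke the plate, not the table; the table belongs to the painting event.
(e) Entailed — generalizing the patient leaves a sub-description the original still satisfies.
(f) Not entailed — 'was painting' is progressive on an accomplishment; it does not entail the completed 'painted'.

(c), (e)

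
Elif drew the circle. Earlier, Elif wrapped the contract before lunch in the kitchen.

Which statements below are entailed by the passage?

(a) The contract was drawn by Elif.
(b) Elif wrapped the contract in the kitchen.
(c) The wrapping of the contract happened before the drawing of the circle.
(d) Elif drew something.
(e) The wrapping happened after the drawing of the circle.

(a) Not entailed — Elif drew the circle, not the contract; the contract belongs to the wrapping event.
(b) Entailed — this follows by dropping conjuncts from the wrapping event's description.
(c) Entailed — the narrative places the wrapping before the drawing.
(d) Entailed — every conjunct here is already in the original drawing event.
(e) Not entailed — the narrative places the wrapping before the drawing, not after.

(b), (c), (d)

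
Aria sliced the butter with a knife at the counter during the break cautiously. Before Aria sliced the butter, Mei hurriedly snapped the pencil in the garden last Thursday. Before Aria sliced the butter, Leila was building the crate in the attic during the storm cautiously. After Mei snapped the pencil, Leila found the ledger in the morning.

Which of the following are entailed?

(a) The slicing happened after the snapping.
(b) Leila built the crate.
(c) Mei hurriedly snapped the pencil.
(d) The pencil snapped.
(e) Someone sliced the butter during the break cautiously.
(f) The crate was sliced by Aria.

(a) Entailed — the narrative places the snapping before the slicing.
(b) Not entailed — 'was building' is progressive on an accomplishment; it does not entail the completed 'built'.
(c) Entailed — every conjunct here is already in the original snapping event.
(d) Entailed — 'Mei snapped the pencil' is causative; it entails the inchoative 'the pencil snapped'.
(e) Entailed — this follows by dropping conjuncts from the slicing event's description.
(f) Not entailed — Aria sliced the butter, not the crate; the crate belongs to the building event.

(a), (c), (d), (e)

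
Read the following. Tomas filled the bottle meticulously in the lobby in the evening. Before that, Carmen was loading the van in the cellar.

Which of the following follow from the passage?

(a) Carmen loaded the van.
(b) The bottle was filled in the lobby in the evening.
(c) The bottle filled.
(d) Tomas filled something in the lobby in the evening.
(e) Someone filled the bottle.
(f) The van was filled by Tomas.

(b), (c), (d), (e)

(a) Not entailed — 'was loading' is progressive on an accomplishment; it does not entail the completed 'loaded'.
(b) Entailed — this follows by dropping conjuncts from the filling event's description.
(c) Entailed — 'Tomas filled the bottle' is causative; it entails the inchoative 'the bottle filled'.
(d) Entailed — dropping 'meticulously' and generalizing the patient leaves a sub-description the original still satisfies.
(e) Entailed — dropping 'in the evening', 'in the lobby', 'meticulously' and generalizing the agent leaves a sub-description the original still satisfies.
(f) Not entailed — Tomas filled the bottle, not the van; the van belongs to the loading event.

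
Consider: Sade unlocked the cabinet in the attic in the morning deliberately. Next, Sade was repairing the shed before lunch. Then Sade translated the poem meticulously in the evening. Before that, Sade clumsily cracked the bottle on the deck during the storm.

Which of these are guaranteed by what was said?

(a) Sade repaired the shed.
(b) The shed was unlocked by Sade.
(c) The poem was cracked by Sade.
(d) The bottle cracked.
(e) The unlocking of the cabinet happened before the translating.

(a) Not entailed — 'was repairing' is progressive on an accomplishment; it does not entail the completed 'repaired'.
(b) Not entailed — Sade unlocked the cabinet, not the shed; the shed belongs to the repairing event.
(c) Not entailed — Sade cracked the bottle, not the poem; the poem belongs to the translating event.
(d) Entailed — 'Sade cracked the bottle' is causative; it entails the inchoative 'the bottle cracked'.
(e) Entailed — the narrative places the unlocking before the translating.

(d), (e)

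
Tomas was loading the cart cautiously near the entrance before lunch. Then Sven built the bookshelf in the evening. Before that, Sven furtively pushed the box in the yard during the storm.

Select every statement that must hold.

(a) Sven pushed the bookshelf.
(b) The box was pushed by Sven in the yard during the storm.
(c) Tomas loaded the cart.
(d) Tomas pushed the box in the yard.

(b)

(a) Not entailed — Sven pushed the box, not the bookshelf; the bookshelf belongs to the building event.
(b) Entailed — every conjunct here is already in the original pushing event.
(c) Not entailed — 'was loading' is progressive on an accomplishment; it does not entail the completed 'loaded'.
(d) Not entailed — the passage has Sven pushing the box, not Tomas.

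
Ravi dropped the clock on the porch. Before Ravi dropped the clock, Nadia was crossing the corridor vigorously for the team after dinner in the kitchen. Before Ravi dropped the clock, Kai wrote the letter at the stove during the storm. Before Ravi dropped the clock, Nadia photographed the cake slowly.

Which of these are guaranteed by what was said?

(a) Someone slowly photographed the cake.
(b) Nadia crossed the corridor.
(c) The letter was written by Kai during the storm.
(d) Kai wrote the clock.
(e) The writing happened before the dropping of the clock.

(a) Entailed — generalizing the agent leaves a sub-description the original still satisfies.
(b) Not entailed — 'was crossing' is progressive on an accomplishment; it does not entail the completed 'crossed'.
(c) Entailed — the original entails any weakening of itself; this just drops 'at the stove'.
(d) Not entailed — Kai wrote the letter, not the clock; the clock belongs to the dropping event.
(e) Entailed — the narrative places the writing before the dropping.

(a), (c), (e)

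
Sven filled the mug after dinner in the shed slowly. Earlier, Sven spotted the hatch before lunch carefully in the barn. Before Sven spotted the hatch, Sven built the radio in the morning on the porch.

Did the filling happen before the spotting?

The narrative orders the spotting before the filling.

no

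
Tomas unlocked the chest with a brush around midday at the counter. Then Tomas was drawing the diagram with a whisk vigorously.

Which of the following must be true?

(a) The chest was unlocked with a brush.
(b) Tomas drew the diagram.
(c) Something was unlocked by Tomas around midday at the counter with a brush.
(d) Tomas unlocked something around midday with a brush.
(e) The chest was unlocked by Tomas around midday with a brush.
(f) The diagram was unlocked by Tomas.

(a), (c), (d), (e)

(a) Entailed — dropping 'at the counter', 'around midday' and generalizing the agent leaves a sub-description the original still satisfies.
(b) Not entailed — 'was drawing' is progressive on an accomplishment; it does not entail the completed 'drew'.
(c) Entailed — this follows by dropping conjuncts from the unlocking event's description.
(d) Entailed — the original entails any weakening of itself; this just drops 'at the counter' and generalizes the patient.
(e) Entailed — the original entails any weakening of itself; this just drops 'at the counter'.
(f) Not entailed — Tomas unlocked the chest, not the diagram; the diagram belongs to the drawing event.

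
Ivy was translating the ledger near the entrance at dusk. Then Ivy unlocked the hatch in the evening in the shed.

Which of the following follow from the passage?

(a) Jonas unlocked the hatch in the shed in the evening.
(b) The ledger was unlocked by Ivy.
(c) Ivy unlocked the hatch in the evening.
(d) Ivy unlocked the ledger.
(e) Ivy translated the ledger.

(a) Not entailed — the passage has Ivy unlocking the hatch, not Jonas.
(b) Not entailed — Ivy unlocked the hatch, not the ledger; the ledger belongs to the translating event.
(c) Entailed — every conjunct here is already in the original unlocking event.
(d) Not entailed — Ivy unlocked the hatch, not the ledger; the ledger belongs to the translating event.
(e) Not entailed — 'was translating' is progressive on an accomplishment; it does not entail the completed 'translated'.

(c)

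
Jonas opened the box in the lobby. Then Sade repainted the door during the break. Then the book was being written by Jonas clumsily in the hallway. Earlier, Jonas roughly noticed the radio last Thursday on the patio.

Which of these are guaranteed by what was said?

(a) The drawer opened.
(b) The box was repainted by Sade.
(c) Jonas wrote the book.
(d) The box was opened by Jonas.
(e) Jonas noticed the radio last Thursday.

(d), (e)

(a) Not entailed — the box is what opened, not the drawer.
(b) Not entailed — Sade repainted the door, not the box; the box belongs to the opening event.
(c) Not entailed — 'was writing' is progressive on an accomplishment; it does not entail the completed 'wrote'.
(d) Entailed — every conjunct here is already in the original opening event.
(e) Entailed — every conjunct here is already in the original noticing event.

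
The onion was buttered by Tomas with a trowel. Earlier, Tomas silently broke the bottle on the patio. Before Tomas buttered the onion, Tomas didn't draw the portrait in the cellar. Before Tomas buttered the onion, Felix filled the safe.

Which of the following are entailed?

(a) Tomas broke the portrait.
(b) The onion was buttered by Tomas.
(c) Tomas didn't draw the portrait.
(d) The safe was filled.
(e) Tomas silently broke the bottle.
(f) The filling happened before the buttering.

(a) Not entailed — Tomas broke the bottle, not the portrait; the portrait belongs to the drawing event.
(b) Entailed — every conjunct here is already in the original buttering event.
(c) Not entailed — dropping 'in the cellar' under negation is not valid — the original leaves open that Tomas drew the portrait some other way.
(d) Entailed — this follows by dropping conjuncts from the filling event's description.
(e) Entailed — this follows by dropping conjuncts from the breaking event's description.
(f) Entailed — the narrative places the filling before the buttering.

(b), (d), (e), (f)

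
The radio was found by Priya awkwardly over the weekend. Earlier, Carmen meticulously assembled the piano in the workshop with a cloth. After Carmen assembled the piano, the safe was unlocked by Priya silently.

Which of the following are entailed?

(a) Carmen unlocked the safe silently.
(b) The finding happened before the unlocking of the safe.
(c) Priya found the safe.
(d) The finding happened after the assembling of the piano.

(d)

(a) Not entailed — the passage has Priya unlocking the safe, not Carmen.
(b) Not entailed — the narrative doesn't order the finding relative to the unlocking.
(c) Not entailed — Priya found the radio, not the safe; the safe belongs to the unlocking event.
(d) Entailed — the narrative places the assembling before the finding.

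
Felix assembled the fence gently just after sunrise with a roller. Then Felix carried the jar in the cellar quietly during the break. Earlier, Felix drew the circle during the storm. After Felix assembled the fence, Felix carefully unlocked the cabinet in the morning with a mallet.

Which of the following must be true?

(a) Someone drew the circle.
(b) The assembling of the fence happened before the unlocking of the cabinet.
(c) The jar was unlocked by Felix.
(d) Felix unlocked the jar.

(a) Entailed — the original entails any weakening of itself; this just drops 'during the storm' and generalizes the agent.
(b) Entailed — the narrative places the assembling before the unlocking.
(c) Not entailed — Felix unlocked the cabinet, not the jar; the jar belongs to the carrying event.
(d) Not entailed — Felix unlocked the cabinet, not the jar; the jar belongs to the carrying event.

(a), (b)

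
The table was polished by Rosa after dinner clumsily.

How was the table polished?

clumsily

'clumsily' marks the manner of the polishing event.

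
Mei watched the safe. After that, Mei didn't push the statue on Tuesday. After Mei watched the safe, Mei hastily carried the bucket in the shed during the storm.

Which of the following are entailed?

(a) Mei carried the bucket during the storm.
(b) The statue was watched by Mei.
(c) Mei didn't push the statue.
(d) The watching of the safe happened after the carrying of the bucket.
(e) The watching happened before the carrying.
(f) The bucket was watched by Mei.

(a), (e)

(a) Entailed — this follows by dropping conjuncts from the carrying event's description.
(b) Not entailed — Mei watched the safe, not the statue; the statue belongs to the pushing event.
(c) Not entailed — dropping 'on Tuesday' under negation is not valid — the original leaves open that Mei pushed the statue some other way.
(d) Not entailed — the narrative places the watching before the carrying, not after.
(e) Entailed — the narrative places the watching before the carrying.
(f) Not entailed — Mei watched the safe, not the bucket; the bucket belongs to the carrying event.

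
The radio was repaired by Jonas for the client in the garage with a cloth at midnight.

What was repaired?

the radio

'the radio' marks the patient of the repairing event.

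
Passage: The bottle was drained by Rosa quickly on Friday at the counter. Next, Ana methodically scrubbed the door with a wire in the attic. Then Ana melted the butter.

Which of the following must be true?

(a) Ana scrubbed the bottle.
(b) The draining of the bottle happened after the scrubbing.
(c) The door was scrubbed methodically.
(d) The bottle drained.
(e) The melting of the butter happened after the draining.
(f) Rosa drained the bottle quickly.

(c), (d), (e), (f)

(a) Not entailed — Ana scrubbed the door, not the bottle; the bottle belongs to the draining event.
(b) Not entailed — the narrative places the draining before the scrubbing, not after.
(c) Entailed — the original entails any weakening of itself; this just drops 'with a wire', 'in the attic' and generalizes the agent.
(d) Entailed — 'Rosa drained the bottle' is causative; it entails the inchoative 'the bottle drained'.
(e) Entailed — the narrative places the draining before the melting.
(f) Entailed — this follows by dropping conjuncts from the draining event's description.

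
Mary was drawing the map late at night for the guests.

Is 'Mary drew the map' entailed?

no

'was drawing' is progressive; for an accomplishment like 'draw the map', it doesn't entail completion.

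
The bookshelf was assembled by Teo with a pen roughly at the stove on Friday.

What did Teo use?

'with a pen' marks the instrument of the assembling event.

a pen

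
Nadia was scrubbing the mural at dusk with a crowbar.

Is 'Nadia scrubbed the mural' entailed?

yes

'scrub' is atelic; if Nadia was scrubbing the mural, then Nadia scrubbed the mural (for some time).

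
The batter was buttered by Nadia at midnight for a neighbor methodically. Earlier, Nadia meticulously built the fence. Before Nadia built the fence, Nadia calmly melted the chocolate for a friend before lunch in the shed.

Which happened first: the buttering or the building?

the building

The connectives place the building before the buttering.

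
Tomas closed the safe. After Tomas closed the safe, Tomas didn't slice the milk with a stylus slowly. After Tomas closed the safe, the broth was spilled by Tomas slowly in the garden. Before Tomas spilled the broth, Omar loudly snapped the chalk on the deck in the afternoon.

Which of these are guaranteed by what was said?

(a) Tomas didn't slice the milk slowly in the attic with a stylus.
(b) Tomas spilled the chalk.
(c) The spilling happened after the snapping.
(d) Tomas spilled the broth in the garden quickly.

(a) Entailed — under negation, adding a further restriction is entailed: if no such slicing event occurred, none occurred in the attic either.
(b) Not entailed — Tomas spilled the broth, not the chalk; the chalk belongs to the snapping event.
(c) Entailed — the narrative places the snapping before the spilling.
(d) Not entailed — 'quickly' adds a manner not in (and inconsistent with) the original.

(a), (c)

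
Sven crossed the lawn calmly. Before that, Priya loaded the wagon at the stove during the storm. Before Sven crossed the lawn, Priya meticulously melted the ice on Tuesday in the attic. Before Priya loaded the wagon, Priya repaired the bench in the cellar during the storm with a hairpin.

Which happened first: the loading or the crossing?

the loading

The connectives place the loading before the crossing.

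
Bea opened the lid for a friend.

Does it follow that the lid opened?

yes

'Bea opened the lid' is the causative; it entails the inchoative 'the lid opened'.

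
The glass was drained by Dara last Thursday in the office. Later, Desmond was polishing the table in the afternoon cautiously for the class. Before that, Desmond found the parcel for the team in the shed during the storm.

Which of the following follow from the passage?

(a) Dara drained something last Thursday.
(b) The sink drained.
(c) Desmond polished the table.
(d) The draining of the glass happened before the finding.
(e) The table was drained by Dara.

(a), (c)

(a) Entailed — the original entails any weakening of itself; this just drops 'in the office' and generalizes the patient.
(b) Not entailed — the glass is what drained, not the sink.
(c) Entailed — 'polish' is an activity; 'was polishing' entails that some polishing happened, so 'polished' holds.
(d) Not entailed — the narrative doesn't order the draining relative to the finding.
(e) Not entailed — Dara drained the glass, not the table; the table belongs to the polishing event.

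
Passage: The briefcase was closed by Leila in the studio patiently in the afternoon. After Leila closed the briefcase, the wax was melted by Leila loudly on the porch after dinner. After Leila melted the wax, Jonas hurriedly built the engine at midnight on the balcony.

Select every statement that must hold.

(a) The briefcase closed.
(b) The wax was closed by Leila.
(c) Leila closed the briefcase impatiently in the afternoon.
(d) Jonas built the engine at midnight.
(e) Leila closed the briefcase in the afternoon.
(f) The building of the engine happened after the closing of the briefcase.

(a), (d), (e), (f)

(a) Entailed — 'Leila closed the briefcase' is causative; it entails the inchoative 'the briefcase closed'.
(b) Not entailed — Leila closed the briefcase, not the wax; the wax belongs to the melting event.
(c) Not entailed — 'impatiently' adds a manner not in (and inconsistent with) the original.
(d) Entailed — every conjunct here is already in the original building event.
(e) Entailed — the original entails any weakening of itself; this just drops 'patiently', 'in the studio'.
(f) Entailed — the narrative places the closing before the building.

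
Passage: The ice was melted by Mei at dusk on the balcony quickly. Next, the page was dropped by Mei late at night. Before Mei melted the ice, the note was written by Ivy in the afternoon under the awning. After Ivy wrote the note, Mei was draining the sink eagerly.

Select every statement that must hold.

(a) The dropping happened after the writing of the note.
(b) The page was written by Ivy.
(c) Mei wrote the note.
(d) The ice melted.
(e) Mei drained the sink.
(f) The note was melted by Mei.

(a), (d)

(a) Entailed — the narrative places the writing before the dropping.
(b) Not entailed — Ivy wrote the note, not the page; the page belongs to the dropping event.
(c) Not entailed — the passage has Ivy writing the note, not Mei.
(d) Entailed — 'Mei melted the ice' is causative; it entails the inchoative 'the ice melted'.
(e) Not entailed — 'was draining' is progressive on an accomplishment; it does not entail the completed 'drained'.
(f) Not entailed — Mei melted the ice, not the note; the note belongs to the writing event.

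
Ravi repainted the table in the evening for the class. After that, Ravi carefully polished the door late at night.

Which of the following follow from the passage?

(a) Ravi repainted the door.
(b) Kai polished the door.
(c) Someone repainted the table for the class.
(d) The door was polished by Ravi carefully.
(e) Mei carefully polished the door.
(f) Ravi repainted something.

(a) Not entailed — Ravi repainted the table, not the door; the door belongs to the polishing event.
(b) Not entailed — the passage has Ravi polishing the door, not Kai.
(c) Entailed — the original entails any weakening of itself; this just drops 'in the evening' and generalizes the agent.
(d) Entailed — this follows by dropping conjuncts from the polishing event's description.
(e) Not entailed — the passage has Ravi polishing the door, not Mei.
(f) Entailed — dropping 'in the evening', 'for the class' and generalizing the patient leaves a sub-description the original still satisfies.

(c), (d), (f)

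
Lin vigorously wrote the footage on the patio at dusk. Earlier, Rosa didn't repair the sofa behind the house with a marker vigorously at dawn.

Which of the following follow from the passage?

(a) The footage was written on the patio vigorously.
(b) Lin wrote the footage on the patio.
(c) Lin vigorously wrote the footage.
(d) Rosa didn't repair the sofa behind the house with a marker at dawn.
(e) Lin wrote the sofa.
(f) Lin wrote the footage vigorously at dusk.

(a), (b), (c), (f)

(a) Entailed — dropping 'at dusk' and generalizing the agent leaves a sub-description the original still satisfies.
(b) Entailed — this follows by dropping conjuncts from the writing event's description.
(c) Entailed — this follows by dropping conjuncts from the writing event's description.
(d) Not entailed — dropping 'vigorously' under negation is not valid — the original leaves open that Rosa repaired the sofa some other way.
(e) Not entailed — Lin wrote the footage, not the sofa; the sofa belongs to the repairing event.
(f) Entailed — dropping 'on the patio' leaves a sub-description the original still satisfies.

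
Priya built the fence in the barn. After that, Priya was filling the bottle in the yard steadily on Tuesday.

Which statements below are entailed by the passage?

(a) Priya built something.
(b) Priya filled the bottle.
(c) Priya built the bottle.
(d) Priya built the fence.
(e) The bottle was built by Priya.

(a) Entailed — dropping 'in the barn' and generalizing the patient leaves a sub-description the original still satisfies.
(b) Not entailed — 'was filling' is progressive on an accomplishment; it does not entail the completed 'filled'.
(c) Not entailed — Priya built the fence, not the bottle; the bottle belongs to the filling event.
(d) Entailed — this follows by dropping conjuncts from the building event's description.
(e) Not entailed — Priya built the fence, not the bottle; the bottle belongs to the filling event.

(a), (d)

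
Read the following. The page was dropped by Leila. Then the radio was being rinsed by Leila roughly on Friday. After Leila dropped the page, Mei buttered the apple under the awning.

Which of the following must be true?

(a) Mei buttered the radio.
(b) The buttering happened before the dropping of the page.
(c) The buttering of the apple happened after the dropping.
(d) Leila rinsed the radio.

(c), (d)

(a) Not entailed — Mei buttered the apple, not the radio; the radio belongs to the rinsing event.
(b) Not entailed — the narrative places the dropping before the buttering, not after.
(c) Entailed — the narrative places the dropping before the buttering.
(d) Entailed — 'rinse' is an activity; 'was rinsing' entails that some rinsing happened, so 'rinsed' holds.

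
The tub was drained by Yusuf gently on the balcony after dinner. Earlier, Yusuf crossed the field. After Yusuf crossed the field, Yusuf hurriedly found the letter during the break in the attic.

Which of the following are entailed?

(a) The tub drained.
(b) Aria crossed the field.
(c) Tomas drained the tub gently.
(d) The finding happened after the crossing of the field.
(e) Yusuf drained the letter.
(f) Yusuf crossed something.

(a) Entailed — 'Yusuf drained the tub' is causative; it entails the inchoative 'the tub drained'.
(b) Not entailed — the passage has Yusuf crossing the field, not Aria.
(c) Not entailed — the passage has Yusuf draining the tub, not Tomas.
(d) Entailed — the narrative places the crossing before the finding.
(e) Not entailed — Yusuf drained the tub, not the letter; the letter belongs to the finding event.
(f) Entailed — generalizing the patient leaves a sub-description the original still satisfies.

(a), (d), (f)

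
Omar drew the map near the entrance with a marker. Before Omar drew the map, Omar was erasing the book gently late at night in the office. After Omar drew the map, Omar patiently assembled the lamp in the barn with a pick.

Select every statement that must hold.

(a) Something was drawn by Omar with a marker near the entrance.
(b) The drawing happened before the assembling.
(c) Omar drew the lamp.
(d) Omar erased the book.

(a) Entailed — every conjunct here is already in the original drawing event.
(b) Entailed — the narrative places the drawing before the assembling.
(c) Not entailed — Omar drew the map, not the lamp; the lamp belongs to the assembling event.
(d) Not entailed — 'was erasing' is progressive on an accomplishment; it does not entail the completed 'erased'.

(a), (b)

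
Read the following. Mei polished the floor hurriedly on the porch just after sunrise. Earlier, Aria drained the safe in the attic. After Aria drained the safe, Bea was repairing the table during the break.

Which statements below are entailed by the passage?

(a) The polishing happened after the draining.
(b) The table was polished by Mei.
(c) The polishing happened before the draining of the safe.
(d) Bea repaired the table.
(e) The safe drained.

(a), (e)

(a) Entailed — the narrative places the draining before the polishing.
(b) Not entailed — Mei polished the floor, not the table; the table belongs to the repairing event.
(c) Not entailed — the narrative places the draining before the polishing, not after.
(d) Not entailed — 'was repairing' is progressive on an accomplishment; it does not entail the completed 'repaired'.
(e) Entailed — 'Aria drained the safe' is causative; it entails the inchoative 'the safe drained'.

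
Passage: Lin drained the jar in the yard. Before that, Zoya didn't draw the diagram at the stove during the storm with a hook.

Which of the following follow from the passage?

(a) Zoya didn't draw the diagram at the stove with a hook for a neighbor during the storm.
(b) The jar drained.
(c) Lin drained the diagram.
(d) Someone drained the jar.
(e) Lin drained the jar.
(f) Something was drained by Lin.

(a) Entailed — under negation, adding a further restriction is entailed: if no such drawing event occurred, none occurred for a neighbor either.
(b) Entailed — 'Lin drained the jar' is causative; it entails the inchoative 'the jar drained'.
(c) Not entailed — Lin drained the jar, not the diagram; the diagram belongs to the drawing event.
(d) Entailed — the original entails any weakening of itself; this just drops 'in the yard' and generalizes the agent.
(e) Entailed — the original entails any weakening of itself; this just drops 'in the yard'.
(f) Entailed — the original entails any weakening of itself; this just drops 'in the yard' and generalizes the patient.

(a), (b), (d), (e), (f)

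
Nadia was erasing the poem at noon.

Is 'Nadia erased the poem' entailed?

no

'was erasing' is progressive; for an accomplishment like 'erase the poem', it doesn't entail completion.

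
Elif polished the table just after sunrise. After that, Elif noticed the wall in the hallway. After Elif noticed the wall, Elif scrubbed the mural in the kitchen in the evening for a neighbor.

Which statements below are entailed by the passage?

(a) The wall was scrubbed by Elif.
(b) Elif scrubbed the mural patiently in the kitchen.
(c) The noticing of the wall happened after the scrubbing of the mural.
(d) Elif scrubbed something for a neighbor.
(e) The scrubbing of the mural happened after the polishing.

(a) Not entailed — Elif scrubbed the mural, not the wall; the wall belongs to the noticing event.
(b) Not entailed — 'patiently' adds information not in the original event.
(c) Not entailed — the narrative places the noticing before the scrubbing, not after.
(d) Entailed — every conjunct here is already in the original scrubbing event.
(e) Entailed — the narrative places the polishing before the scrubbing.

(d), (e)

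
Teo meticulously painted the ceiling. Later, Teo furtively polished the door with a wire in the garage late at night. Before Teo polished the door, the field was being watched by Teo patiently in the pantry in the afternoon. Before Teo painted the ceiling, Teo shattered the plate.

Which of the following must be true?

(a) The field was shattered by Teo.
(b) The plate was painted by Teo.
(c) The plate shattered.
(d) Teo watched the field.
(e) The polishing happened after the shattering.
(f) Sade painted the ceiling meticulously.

(c), (d), (e)

(a) Not entailed — Teo shattered the plate, not the field; the field belongs to the watching event.
(b) Not entailed — Teo painted the ceiling, not the plate; the plate belongs to the shattering event.
(c) Entailed — 'Teo shattered the plate' is causative; it entails the inchoative 'the plate shattered'.
(d) Entailed — 'watch' is an activity; 'was watching' entails that some watching happened, so 'watched' holds.
(e) Entailed — the narrative places the shattering before the polishing.
(f) Not entailed — the passage has Teo painting the ceiling, not Sade.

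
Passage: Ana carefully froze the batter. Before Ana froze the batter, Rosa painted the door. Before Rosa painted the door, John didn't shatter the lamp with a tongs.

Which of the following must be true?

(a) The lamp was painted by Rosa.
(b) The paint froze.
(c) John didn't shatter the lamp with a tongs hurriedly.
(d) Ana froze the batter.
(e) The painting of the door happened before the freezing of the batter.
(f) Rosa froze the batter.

(c), (d), (e)

(a) Not entailed — Rosa painted the door, not the lamp; the lamp belongs to the shattering event.
(b) Not entailed — the batter is what froze, not the paint.
(c) Entailed — under negation, adding a further restriction is entailed: if no such shattering event occurred, none occurred hurriedly either.
(d) Entailed — dropping 'carefully' leaves a sub-description the original still satisfies.
(e) Entailed — the narrative places the painting before the freezing.
(f) Not entailed — the passage has Ana freezing the batter, not Rosa.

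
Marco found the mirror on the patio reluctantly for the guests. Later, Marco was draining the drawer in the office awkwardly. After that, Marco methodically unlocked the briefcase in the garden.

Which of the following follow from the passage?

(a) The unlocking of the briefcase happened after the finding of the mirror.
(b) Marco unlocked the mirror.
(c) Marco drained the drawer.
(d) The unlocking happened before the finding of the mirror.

(a) Entailed — the narrative places the finding before the unlocking.
(b) Not entailed — Marco unlocked the briefcase, not the mirror; the mirror belongs to the finding event.
(c) Not entailed — 'was draining' is progressive on an accomplishment; it does not entail the completed 'drained'.
(d) Not entailed — the narrative places the finding before the unlocking, not after.

(a)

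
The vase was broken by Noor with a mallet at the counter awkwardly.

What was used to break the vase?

a mallet

'with a mallet' marks the instrument of the breaking event.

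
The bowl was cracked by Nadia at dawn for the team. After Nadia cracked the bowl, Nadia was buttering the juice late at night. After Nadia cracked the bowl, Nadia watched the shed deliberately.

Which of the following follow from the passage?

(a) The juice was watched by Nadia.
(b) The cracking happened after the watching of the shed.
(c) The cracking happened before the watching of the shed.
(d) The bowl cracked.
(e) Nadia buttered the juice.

(a) Not entailed — Nadia watched the shed, not the juice; the juice belongs to the buttering event.
(b) Not entailed — the narrative places the cracking before the watching, not after.
(c) Entailed — the narrative places the cracking before the watching.
(d) Entailed — 'Nadia cracked the bowl' is causative; it entails the inchoative 'the bowl cracked'.
(e) Not entailed — 'was buttering' is progressive on an accomplishment; it does not entail the completed 'buttered'.

(c), (d)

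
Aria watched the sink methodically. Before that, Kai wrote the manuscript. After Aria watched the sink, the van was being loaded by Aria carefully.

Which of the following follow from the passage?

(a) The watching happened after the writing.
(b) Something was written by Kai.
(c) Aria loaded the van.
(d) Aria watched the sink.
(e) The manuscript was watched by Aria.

(a) Entailed — the narrative places the writing before the watching.
(b) Entailed — the original entails any weakening of itself; this just generalizes the patient.
(c) Not entailed — 'was loading' is progressive on an accomplishment; it does not entail the completed 'loaded'.
(d) Entailed — this follows by dropping conjuncts from the watching event's description.
(e) Not entailed — Aria watched the sink, not the manuscript; the manuscript belongs to the writing event.

(a), (b), (d)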